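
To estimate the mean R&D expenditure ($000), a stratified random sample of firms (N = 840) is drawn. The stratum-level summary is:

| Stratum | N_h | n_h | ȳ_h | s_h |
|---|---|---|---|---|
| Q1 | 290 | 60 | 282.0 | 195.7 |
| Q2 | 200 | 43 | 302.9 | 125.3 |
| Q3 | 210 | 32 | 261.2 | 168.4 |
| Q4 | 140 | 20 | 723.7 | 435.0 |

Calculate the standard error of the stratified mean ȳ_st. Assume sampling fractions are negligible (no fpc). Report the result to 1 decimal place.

SE(ȳ_st) ≈ 20.4

V̂(ȳ_st) = Σ W_h² s_h²/n_h, with W_h = N_h/N and N = 840:
  stratum Q1: (290/840)²·195.7²/60 = 76.0795
  stratum Q2: (200/840)²·125.3²/43 = 20.6983
  stratum Q3: (210/840)²·168.4²/32 = 55.3878
  stratum Q4: (140/840)²·435.0²/20 = 262.812
V̂(ȳ_st) = 414.978
SE(ȳ_st) = √414.978 = 20.371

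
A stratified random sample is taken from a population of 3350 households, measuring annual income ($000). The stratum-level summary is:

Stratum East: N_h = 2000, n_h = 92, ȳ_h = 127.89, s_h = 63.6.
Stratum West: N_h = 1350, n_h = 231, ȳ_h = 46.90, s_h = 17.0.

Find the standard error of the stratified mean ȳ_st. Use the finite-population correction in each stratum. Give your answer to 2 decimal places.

SE(ȳ_st) ≈ 3.89

V̂(ȳ_st) = Σ W_h² (1 − n_h/N_h) s_h²/n_h, with W_h = N_h/N and N = 3350:
  stratum East: (2000/3350)²·(1 − 92/2000)·63.6²/92 = 14.9501
  stratum West: (1350/3350)²·(1 − 231/1350)·17.0²/231 = 0.168407
V̂(ȳ_st) = 15.1185
SE(ȳ_st) = √15.1185 = 3.88826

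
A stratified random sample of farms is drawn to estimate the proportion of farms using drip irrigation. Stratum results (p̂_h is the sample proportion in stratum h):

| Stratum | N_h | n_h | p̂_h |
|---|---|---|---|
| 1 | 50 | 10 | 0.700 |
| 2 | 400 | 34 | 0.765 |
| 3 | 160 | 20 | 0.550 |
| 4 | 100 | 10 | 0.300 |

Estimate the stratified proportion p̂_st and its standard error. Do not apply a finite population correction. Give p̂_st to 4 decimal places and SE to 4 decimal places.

N = 710; stratum weights W_h = N_h/N.
p̂_st = Σ W_h p̂_h = (50·0.700 + 400·0.765 + 160·0.550 + 100·0.300)/710 = 0.64648
V̂(p̂_st) = Σ W_h² p̂_h(1−p̂_h)/(n_h−1):
  stratum 1: (50/710)²·0.700·0.300/9 = 0.000115718
  stratum 2: (400/710)²·0.765·0.235/33 = 0.00172909
  stratum 3: (160/710)²·0.550·0.450/19 = 0.000661523
  stratum 4: (100/710)²·0.300·0.700/9 = 0.000462871
V̂(p̂_st) = 0.00296921; SE = √V̂ = 0.0544904

p̂_st ≈ 0.6465, SE ≈ 0.0545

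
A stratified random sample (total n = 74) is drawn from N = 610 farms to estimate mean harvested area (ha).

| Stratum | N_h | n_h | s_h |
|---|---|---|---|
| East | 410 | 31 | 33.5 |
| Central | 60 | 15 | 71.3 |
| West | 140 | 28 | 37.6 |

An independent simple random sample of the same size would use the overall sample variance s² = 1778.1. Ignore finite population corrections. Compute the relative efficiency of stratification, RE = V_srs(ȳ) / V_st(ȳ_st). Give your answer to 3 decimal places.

V̂(ȳ_st) = Σ W_h² s_h²/n_h, with W_h = N_h/N and N = 610:
  stratum East: (410/610)²·33.5²/31 = 16.3545
  stratum Central: (60/610)²·71.3²/15 = 3.27892
  stratum West: (140/610)²·37.6²/28 = 2.65959
V_st = 22.293
V_srs = s²/n = 1778.1/74 = 24.0284
Relative efficiency = V_srs / V_st = 24.0284/22.293 = 1.0778

RE ≈ 1.078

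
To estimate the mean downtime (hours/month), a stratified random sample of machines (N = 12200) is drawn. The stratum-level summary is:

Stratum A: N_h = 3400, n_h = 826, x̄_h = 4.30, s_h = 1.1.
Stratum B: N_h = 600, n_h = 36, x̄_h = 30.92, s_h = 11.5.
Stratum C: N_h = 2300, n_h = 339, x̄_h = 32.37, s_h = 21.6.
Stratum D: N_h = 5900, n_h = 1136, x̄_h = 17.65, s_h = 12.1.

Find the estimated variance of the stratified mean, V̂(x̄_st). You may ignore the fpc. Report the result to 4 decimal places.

V̂(x̄_st) ≈ 0.0881

V̂(x̄_st) = Σ W_h² s_h²/n_h, with W_h = N_h/N and N = 12200:
  stratum A: (3400/12200)²·1.1²/826 = 0.000113774
  stratum B: (600/12200)²·11.5²/36 = 0.00888538
  stratum C: (2300/12200)²·21.6²/339 = 0.0489152
  stratum D: (5900/12200)²·12.1²/1136 = 0.0301423
V̂(x̄_st) = 0.0880567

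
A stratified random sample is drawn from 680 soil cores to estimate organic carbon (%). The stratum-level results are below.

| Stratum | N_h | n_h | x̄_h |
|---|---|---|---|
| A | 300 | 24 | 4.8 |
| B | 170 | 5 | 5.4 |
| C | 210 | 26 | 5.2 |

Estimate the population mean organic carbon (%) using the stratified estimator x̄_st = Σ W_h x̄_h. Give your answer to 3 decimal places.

N = Σ N_h = 680. Stratum weights W_h = N_h/N.
x̄_st = (300·4.8 + 170·5.4 + 210·5.2) / 680 = 5.07353

x̄_st ≈ 5.074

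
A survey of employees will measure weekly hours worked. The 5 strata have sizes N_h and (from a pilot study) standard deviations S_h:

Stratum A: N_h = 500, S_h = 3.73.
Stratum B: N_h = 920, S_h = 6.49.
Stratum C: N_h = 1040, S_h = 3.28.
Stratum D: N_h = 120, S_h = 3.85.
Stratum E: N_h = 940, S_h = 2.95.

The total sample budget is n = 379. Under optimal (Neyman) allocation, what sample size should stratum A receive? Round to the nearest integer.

49

Neyman allocation: n_h = n · N_h S_h / Σ N_i S_i, with n = 379.
  stratum A: N_h·S_h = 500·3.73 = 1865.00
  stratum B: N_h·S_h = 920·6.49 = 5970.80
  stratum C: N_h·S_h = 1040·3.28 = 3411.20
  stratum D: N_h·S_h = 120·3.85 = 462.00
  stratum E: N_h·S_h = 940·2.95 = 2773.00
Σ N_h S_h = 14482.00
n for stratum A = 379·1865.00/14482.00 = 48.808 → 49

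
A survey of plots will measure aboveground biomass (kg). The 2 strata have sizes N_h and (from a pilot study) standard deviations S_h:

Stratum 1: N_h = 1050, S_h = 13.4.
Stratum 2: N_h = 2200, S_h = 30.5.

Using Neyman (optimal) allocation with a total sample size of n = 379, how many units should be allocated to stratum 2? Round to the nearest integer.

313

Neyman allocation: n_h = n · N_h S_h / Σ N_i S_i, with n = 379.
  stratum 1: N_h·S_h = 1050·13.4 = 14070.00
  stratum 2: N_h·S_h = 2200·30.5 = 67100.00
Σ N_h S_h = 81170.00
n for stratum 2 = 379·67100.00/81170.00 = 313.304 → 313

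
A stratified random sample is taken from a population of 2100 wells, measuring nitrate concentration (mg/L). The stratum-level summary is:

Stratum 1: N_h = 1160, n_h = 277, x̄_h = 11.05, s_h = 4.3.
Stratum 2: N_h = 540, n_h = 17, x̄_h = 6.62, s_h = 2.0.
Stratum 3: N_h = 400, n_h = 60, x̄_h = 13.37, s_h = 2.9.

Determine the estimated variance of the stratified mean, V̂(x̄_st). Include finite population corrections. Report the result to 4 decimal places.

V̂(x̄_st) ≈ 0.0349

V̂(x̄_st) = Σ W_h² (1 − n_h/N_h) s_h²/n_h, with W_h = N_h/N and N = 2100:
  stratum 1: (1160/2100)²·(1 − 277/1160)·4.3²/277 = 0.0155038
  stratum 2: (540/2100)²·(1 − 17/540)·2.0²/17 = 0.0150684
  stratum 3: (400/2100)²·(1 − 60/400)·2.9²/60 = 0.0043226
V̂(x̄_st) = 0.0348948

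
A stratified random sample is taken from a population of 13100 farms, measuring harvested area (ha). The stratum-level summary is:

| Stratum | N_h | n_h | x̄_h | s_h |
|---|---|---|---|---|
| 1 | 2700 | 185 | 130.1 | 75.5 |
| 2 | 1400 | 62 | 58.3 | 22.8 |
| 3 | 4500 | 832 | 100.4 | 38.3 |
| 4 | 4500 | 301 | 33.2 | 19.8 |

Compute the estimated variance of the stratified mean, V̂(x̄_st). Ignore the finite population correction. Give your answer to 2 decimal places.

V̂(x̄_st) = Σ W_h² s_h²/n_h, with W_h = N_h/N and N = 13100:
  stratum 1: (2700/13100)²·75.5²/185 = 1.3089
  stratum 2: (1400/13100)²·22.8²/62 = 0.0957616
  stratum 3: (4500/13100)²·38.3²/832 = 0.208045
  stratum 4: (4500/13100)²·19.8²/301 = 0.15369
V̂(x̄_st) = 1.7664

V̂(x̄_st) ≈ 1.77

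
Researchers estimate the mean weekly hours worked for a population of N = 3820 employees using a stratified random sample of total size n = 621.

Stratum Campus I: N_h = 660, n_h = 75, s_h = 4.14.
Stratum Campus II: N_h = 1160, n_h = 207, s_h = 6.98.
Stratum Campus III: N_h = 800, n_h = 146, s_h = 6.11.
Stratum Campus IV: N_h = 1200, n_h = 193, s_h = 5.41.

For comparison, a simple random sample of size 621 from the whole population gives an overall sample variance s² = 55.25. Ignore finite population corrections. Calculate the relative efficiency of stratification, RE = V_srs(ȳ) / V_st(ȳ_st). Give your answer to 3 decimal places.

V̂(ȳ_st) = Σ W_h² s_h²/n_h, with W_h = N_h/N and N = 3820:
  stratum Campus I: (660/3820)²·4.14²/75 = 0.00682182
  stratum Campus II: (1160/3820)²·6.98²/207 = 0.0217035
  stratum Campus III: (800/3820)²·6.11²/146 = 0.0112146
  stratum Campus IV: (1200/3820)²·5.41²/193 = 0.0149649
V_st = 0.0547048
V_srs = s²/n = 55.25/621 = 0.0889694
Relative efficiency = V_srs / V_st = 0.0889694/0.0547048 = 1.6264

RE ≈ 1.626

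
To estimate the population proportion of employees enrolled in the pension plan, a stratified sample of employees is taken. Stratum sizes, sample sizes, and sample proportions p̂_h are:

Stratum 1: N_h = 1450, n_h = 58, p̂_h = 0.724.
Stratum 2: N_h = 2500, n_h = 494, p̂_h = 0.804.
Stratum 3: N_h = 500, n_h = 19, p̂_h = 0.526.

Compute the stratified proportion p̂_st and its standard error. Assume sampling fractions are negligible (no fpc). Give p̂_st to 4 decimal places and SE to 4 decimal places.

p̂_st ≈ 0.7467, SE ≈ 0.0255

N = 4450; stratum weights W_h = N_h/N.
p̂_st = Σ W_h p̂_h = (1450·0.724 + 2500·0.804 + 500·0.526)/4450 = 0.74670
V̂(p̂_st) = Σ W_h² p̂_h(1−p̂_h)/(n_h−1):
  stratum 1: (1450/4450)²·0.724·0.276/57 = 0.000372211
  stratum 2: (2500/4450)²·0.804·0.196/493 = 0.000100885
  stratum 3: (500/4450)²·0.526·0.474/18 = 0.000174868
V̂(p̂_st) = 0.000647964; SE = √V̂ = 0.0254551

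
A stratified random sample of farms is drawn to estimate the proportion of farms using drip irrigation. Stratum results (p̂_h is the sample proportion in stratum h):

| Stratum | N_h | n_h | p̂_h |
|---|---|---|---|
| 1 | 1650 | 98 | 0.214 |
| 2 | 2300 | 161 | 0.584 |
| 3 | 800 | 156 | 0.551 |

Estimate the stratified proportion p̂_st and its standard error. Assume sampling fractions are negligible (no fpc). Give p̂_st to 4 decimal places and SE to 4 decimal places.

p̂_st ≈ 0.4499, SE ≈ 0.0247

N = 4750; stratum weights W_h = N_h/N.
p̂_st = Σ W_h p̂_h = (1650·0.214 + 2300·0.584 + 800·0.551)/4750 = 0.44992
V̂(p̂_st) = Σ W_h² p̂_h(1−p̂_h)/(n_h−1):
  stratum 1: (1650/4750)²·0.214·0.786/97 = 0.00020924
  stratum 2: (2300/4750)²·0.584·0.416/160 = 0.000356004
  stratum 3: (800/4750)²·0.551·0.449/155 = 4.52751e-05
V̂(p̂_st) = 0.000610519; SE = √V̂ = 0.0247087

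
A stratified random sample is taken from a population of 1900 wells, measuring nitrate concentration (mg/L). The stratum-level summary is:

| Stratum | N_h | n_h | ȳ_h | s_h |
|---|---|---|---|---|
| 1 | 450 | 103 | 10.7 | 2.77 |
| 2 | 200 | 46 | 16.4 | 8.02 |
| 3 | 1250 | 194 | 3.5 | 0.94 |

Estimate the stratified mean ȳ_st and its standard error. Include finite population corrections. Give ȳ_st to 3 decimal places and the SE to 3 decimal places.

ȳ_st ≈ 6.563, SE ≈ 0.130

ȳ_st = Σ W_h ȳ_h = (450·10.7 + 200·16.4 + 1250·3.5)/1900 = 6.56316
V̂(ȳ_st) = Σ W_h² (1 − n_h/N_h) s_h²/n_h, with W_h = N_h/N and N = 1900:
  stratum 1: (450/1900)²·(1 − 103/450)·2.77²/103 = 0.00322223
  stratum 2: (200/1900)²·(1 − 46/200)·8.02²/46 = 0.0119298
  stratum 3: (1250/1900)²·(1 − 194/1250)·0.94²/194 = 0.00166541
V̂(ȳ_st) = 0.0168175
SE(ȳ_st) = √0.0168175 = 0.129682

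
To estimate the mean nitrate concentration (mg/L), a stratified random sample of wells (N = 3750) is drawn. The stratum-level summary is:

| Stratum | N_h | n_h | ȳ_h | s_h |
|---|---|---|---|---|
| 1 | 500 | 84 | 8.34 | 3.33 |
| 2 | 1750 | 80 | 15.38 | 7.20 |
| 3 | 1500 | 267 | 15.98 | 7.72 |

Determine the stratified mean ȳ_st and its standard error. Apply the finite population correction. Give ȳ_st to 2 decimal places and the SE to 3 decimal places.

ȳ_st ≈ 14.68, SE ≈ 0.407

ȳ_st = Σ W_h ȳ_h = (500·8.34 + 1750·15.38 + 1500·15.98)/3750 = 14.68133
V̂(ȳ_st) = Σ W_h² (1 − n_h/N_h) s_h²/n_h, with W_h = N_h/N and N = 3750:
  stratum 1: (500/3750)²·(1 − 84/500)·3.33²/84 = 0.00195259
  stratum 2: (1750/3750)²·(1 − 80/1750)·7.20²/80 = 0.134669
  stratum 3: (1500/3750)²·(1 − 267/1500)·7.72²/267 = 0.0293572
V̂(ȳ_st) = 0.165979
SE(ȳ_st) = √0.165979 = 0.407405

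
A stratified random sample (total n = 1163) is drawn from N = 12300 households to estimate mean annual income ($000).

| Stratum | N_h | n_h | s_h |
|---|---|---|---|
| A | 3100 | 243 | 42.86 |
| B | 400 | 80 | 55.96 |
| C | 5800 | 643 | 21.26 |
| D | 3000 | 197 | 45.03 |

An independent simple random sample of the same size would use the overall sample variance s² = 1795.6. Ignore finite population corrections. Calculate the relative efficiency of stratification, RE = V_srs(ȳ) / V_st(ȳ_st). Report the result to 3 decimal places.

V̂(ȳ_st) = Σ W_h² s_h²/n_h, with W_h = N_h/N and N = 12300:
  stratum A: (3100/12300)²·42.86²/243 = 0.480188
  stratum B: (400/12300)²·55.96²/80 = 0.0413976
  stratum C: (5800/12300)²·21.26²/643 = 0.156301
  stratum D: (3000/12300)²·45.03²/197 = 0.612308
V_st = 1.29019
V_srs = s²/n = 1795.6/1163 = 1.54394
Relative efficiency = V_srs / V_st = 1.54394/1.29019 = 1.1967

RE ≈ 1.197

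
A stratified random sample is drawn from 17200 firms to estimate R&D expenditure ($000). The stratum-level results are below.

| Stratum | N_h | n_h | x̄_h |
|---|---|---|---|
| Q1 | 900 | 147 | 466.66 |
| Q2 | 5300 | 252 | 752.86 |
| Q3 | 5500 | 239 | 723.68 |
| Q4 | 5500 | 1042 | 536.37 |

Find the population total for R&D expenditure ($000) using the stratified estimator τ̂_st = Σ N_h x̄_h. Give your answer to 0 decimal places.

τ̂_st ≈ 11340427

τ̂_st = Σ N_h x̄_h = 900·466.66 + 5300·752.86 + 5500·723.68 + 5500·536.37 = 11340427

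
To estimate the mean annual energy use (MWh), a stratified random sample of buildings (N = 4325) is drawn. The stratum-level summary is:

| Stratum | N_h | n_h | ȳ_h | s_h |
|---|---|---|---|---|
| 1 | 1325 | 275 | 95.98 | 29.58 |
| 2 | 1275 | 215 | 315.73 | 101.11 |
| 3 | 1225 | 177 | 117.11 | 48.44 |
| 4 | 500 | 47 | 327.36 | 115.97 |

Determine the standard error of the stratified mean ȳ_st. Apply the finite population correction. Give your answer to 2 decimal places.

V̂(ȳ_st) = Σ W_h² (1 − n_h/N_h) s_h²/n_h, with W_h = N_h/N and N = 4325:
  stratum 1: (1325/4325)²·(1 − 275/1325)·29.58²/275 = 0.236645
  stratum 2: (1275/4325)²·(1 − 215/1275)·101.11²/215 = 3.43553
  stratum 3: (1225/4325)²·(1 − 177/1225)·48.44²/177 = 0.90983
  stratum 4: (500/4325)²·(1 − 47/500)·115.97²/47 = 3.46489
V̂(ȳ_st) = 8.04689
SE(ȳ_st) = √8.04689 = 2.8367

SE(ȳ_st) ≈ 2.84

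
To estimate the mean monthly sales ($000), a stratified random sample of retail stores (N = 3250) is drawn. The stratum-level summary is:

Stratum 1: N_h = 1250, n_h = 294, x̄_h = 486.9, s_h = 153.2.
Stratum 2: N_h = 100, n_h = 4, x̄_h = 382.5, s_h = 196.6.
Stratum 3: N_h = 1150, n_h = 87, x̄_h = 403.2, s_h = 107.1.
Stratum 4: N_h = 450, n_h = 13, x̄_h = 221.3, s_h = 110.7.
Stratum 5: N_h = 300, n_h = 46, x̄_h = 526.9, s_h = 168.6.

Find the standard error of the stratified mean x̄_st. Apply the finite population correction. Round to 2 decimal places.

SE(x̄_st) ≈ 7.42

V̂(x̄_st) = Σ W_h² (1 − n_h/N_h) s_h²/n_h, with W_h = N_h/N and N = 3250:
  stratum 1: (1250/3250)²·(1 − 294/1250)·153.2²/294 = 9.03174
  stratum 2: (100/3250)²·(1 − 4/100)·196.6²/4 = 8.78237
  stratum 3: (1150/3250)²·(1 − 87/1150)·107.1²/87 = 15.2589
  stratum 4: (450/3250)²·(1 − 13/450)·110.7²/13 = 17.5501
  stratum 5: (300/3250)²·(1 − 46/300)·168.6²/46 = 4.45806
V̂(x̄_st) = 55.0812
SE(x̄_st) = √55.0812 = 7.42167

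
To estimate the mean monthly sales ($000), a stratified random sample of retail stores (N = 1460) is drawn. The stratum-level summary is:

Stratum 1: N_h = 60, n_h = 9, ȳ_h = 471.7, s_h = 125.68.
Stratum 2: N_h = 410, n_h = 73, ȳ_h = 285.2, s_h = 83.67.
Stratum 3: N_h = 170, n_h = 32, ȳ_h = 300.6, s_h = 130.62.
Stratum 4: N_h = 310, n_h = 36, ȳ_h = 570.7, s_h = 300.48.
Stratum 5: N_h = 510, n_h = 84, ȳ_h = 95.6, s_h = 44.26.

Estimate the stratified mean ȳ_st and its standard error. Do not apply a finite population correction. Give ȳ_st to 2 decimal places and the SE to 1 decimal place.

ȳ_st ≈ 289.05, SE ≈ 11.6

ȳ_st = Σ W_h ȳ_h = (60·471.7 + 410·285.2 + 170·300.6 + 310·570.7 + 510·95.6)/1460 = 289.04726
V̂(ȳ_st) = Σ W_h² s_h²/n_h, with W_h = N_h/N and N = 1460:
  stratum 1: (60/1460)²·125.68²/9 = 2.96406
  stratum 2: (410/1460)²·83.67²/73 = 7.56273
  stratum 3: (170/1460)²·130.62²/32 = 7.22872
  stratum 4: (310/1460)²·300.48²/36 = 113.07
  stratum 5: (510/1460)²·44.26²/84 = 2.84563
V̂(ȳ_st) = 133.671
SE(ȳ_st) = √133.671 = 11.5616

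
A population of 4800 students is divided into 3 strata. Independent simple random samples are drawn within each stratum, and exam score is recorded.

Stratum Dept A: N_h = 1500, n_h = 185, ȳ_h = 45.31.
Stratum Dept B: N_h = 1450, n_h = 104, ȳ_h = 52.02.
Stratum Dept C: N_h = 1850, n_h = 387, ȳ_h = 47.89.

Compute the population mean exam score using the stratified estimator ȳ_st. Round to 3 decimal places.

ȳ_st ≈ 48.331

N = Σ N_h = 4800. Stratum weights W_h = N_h/N.
ȳ_st = (1500·45.31 + 1450·52.02 + 1850·47.89) / 4800 = 48.33135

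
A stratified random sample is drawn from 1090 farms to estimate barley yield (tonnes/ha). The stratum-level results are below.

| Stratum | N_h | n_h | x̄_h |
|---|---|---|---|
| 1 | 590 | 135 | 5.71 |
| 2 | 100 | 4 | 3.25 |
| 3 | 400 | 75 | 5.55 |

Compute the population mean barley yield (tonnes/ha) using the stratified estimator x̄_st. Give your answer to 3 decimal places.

x̄_st ≈ 5.426

N = Σ N_h = 1090. Stratum weights W_h = N_h/N.
x̄_st = (590·5.71 + 100·3.25 + 400·5.55) / 1090 = 5.42560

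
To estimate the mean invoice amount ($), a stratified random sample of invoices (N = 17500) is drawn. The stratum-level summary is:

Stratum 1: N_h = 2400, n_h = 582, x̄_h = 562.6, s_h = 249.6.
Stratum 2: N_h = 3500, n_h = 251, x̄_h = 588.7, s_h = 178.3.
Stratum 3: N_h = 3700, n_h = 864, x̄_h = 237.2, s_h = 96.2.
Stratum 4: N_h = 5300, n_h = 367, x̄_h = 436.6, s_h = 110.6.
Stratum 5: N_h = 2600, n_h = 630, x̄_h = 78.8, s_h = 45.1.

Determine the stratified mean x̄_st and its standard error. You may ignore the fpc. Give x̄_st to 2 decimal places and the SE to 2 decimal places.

x̄_st ≈ 388.98, SE ≈ 3.27

x̄_st = Σ W_h x̄_h = (2400·562.6 + 3500·588.7 + 3700·237.2 + 5300·436.6 + 2600·78.8)/17500 = 388.98229
V̂(x̄_st) = Σ W_h² s_h²/n_h, with W_h = N_h/N and N = 17500:
  stratum 1: (2400/17500)²·249.6²/582 = 2.01332
  stratum 2: (3500/17500)²·178.3²/251 = 5.06628
  stratum 3: (3700/17500)²·96.2²/864 = 0.478811
  stratum 4: (5300/17500)²·110.6²/367 = 3.05717
  stratum 5: (2600/17500)²·45.1²/630 = 0.0712661
V̂(x̄_st) = 10.6868
SE(x̄_st) = √10.6868 = 3.26907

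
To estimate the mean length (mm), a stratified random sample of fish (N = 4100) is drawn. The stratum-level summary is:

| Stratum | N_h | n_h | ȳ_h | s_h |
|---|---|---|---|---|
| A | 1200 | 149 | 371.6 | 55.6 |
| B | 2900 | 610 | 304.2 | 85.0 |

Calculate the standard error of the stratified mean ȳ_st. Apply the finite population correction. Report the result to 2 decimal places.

V̂(ȳ_st) = Σ W_h² (1 − n_h/N_h) s_h²/n_h, with W_h = N_h/N and N = 4100:
  stratum A: (1200/4100)²·(1 − 149/1200)·55.6²/149 = 1.55661
  stratum B: (2900/4100)²·(1 − 610/2900)·85.0²/610 = 4.67922
V̂(ȳ_st) = 6.23583
SE(ȳ_st) = √6.23583 = 2.49716

SE(ȳ_st) ≈ 2.50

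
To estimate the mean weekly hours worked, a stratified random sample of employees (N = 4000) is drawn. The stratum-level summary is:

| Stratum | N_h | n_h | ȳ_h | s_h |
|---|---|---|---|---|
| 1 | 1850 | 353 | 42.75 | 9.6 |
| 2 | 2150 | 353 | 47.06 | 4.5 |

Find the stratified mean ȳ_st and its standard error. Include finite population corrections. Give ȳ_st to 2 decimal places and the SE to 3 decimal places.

ȳ_st = Σ W_h ȳ_h = (1850·42.75 + 2150·47.06)/4000 = 45.06663
V̂(ȳ_st) = Σ W_h² (1 − n_h/N_h) s_h²/n_h, with W_h = N_h/N and N = 4000:
  stratum 1: (1850/4000)²·(1 − 353/1850)·9.6²/353 = 0.0451899
  stratum 2: (2150/4000)²·(1 − 353/2150)·4.5²/353 = 0.0138521
V̂(ȳ_st) = 0.059042
SE(ȳ_st) = √0.059042 = 0.242986

ȳ_st ≈ 45.07, SE ≈ 0.243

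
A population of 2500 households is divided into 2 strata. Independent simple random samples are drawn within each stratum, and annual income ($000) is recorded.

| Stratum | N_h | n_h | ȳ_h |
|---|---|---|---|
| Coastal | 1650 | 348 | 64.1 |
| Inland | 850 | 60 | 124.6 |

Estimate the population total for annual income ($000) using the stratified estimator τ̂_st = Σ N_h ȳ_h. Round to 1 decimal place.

τ̂_st = Σ N_h ȳ_h = 1650·64.1 + 850·124.6 = 211675.0

τ̂_st ≈ 211675.0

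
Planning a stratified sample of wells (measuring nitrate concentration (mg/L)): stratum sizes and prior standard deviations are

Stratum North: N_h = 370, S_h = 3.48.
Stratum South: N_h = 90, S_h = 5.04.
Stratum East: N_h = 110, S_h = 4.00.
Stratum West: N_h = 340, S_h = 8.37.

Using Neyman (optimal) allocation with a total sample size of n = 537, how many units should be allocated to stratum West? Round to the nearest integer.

304

Neyman allocation: n_h = n · N_h S_h / Σ N_i S_i, with n = 537.
  stratum North: N_h·S_h = 370·3.48 = 1287.60
  stratum South: N_h·S_h = 90·5.04 = 453.60
  stratum East: N_h·S_h = 110·4.00 = 440.00
  stratum West: N_h·S_h = 340·8.37 = 2845.80
Σ N_h S_h = 5027.00
n for stratum West = 537·2845.80/5027.00 = 303.997 → 304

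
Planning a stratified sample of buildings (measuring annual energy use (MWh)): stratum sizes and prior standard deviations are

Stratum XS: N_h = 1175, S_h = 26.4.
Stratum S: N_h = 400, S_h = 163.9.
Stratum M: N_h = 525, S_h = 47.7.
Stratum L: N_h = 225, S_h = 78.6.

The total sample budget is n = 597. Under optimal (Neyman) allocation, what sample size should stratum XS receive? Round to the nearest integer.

133

Neyman allocation: n_h = n · N_h S_h / Σ N_i S_i, with n = 597.
  stratum XS: N_h·S_h = 1175·26.4 = 31020.00
  stratum S: N_h·S_h = 400·163.9 = 65560.00
  stratum M: N_h·S_h = 525·47.7 = 25042.50
  stratum L: N_h·S_h = 225·78.6 = 17685.00
Σ N_h S_h = 139307.50
n for stratum XS = 597·31020.00/139307.50 = 132.936 → 133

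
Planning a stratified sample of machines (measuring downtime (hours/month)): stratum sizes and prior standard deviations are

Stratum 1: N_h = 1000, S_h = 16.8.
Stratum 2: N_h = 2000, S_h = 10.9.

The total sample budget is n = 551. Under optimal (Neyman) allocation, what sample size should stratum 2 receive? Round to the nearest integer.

Neyman allocation: n_h = n · N_h S_h / Σ N_i S_i, with n = 551.
  stratum 1: N_h·S_h = 1000·16.8 = 16800.00
  stratum 2: N_h·S_h = 2000·10.9 = 21800.00
Σ N_h S_h = 38600.00
n for stratum 2 = 551·21800.00/38600.00 = 311.187 → 311

311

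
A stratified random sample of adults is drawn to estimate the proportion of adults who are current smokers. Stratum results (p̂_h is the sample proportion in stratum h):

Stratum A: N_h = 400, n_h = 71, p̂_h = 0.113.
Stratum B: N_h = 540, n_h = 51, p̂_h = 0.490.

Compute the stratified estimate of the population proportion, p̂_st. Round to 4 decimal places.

p̂_st ≈ 0.3296

N = 940; stratum weights W_h = N_h/N.
p̂_st = Σ W_h p̂_h = (400·0.113 + 540·0.490)/940 = 0.32957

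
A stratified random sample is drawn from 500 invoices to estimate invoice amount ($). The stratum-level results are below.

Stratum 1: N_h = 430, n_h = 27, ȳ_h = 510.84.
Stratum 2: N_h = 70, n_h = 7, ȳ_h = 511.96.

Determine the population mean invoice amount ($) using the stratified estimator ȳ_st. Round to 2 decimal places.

N = Σ N_h = 500. Stratum weights W_h = N_h/N.
ȳ_st = (430·510.84 + 70·511.96) / 500 = 510.9968

ȳ_st ≈ 511.00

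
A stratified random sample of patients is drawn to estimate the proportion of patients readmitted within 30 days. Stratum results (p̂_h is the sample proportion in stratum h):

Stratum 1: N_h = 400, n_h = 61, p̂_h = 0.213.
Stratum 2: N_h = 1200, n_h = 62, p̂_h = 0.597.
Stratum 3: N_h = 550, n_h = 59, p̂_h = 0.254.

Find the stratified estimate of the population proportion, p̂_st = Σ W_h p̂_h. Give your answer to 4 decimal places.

p̂_st ≈ 0.4378

N = 2150; stratum weights W_h = N_h/N.
p̂_st = Σ W_h p̂_h = (400·0.213 + 1200·0.597 + 550·0.254)/2150 = 0.43781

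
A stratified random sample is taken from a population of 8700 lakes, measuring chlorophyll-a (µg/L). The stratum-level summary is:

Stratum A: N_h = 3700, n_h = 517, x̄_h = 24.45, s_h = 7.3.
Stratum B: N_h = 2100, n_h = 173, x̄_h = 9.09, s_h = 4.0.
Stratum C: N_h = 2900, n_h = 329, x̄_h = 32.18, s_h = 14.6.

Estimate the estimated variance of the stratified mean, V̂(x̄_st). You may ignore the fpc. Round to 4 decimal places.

V̂(x̄_st) = Σ W_h² s_h²/n_h, with W_h = N_h/N and N = 8700:
  stratum A: (3700/8700)²·7.3²/517 = 0.0186432
  stratum B: (2100/8700)²·4.0²/173 = 0.00538858
  stratum C: (2900/8700)²·14.6²/329 = 0.0719892
V̂(x̄_st) = 0.096021

V̂(x̄_st) ≈ 0.0960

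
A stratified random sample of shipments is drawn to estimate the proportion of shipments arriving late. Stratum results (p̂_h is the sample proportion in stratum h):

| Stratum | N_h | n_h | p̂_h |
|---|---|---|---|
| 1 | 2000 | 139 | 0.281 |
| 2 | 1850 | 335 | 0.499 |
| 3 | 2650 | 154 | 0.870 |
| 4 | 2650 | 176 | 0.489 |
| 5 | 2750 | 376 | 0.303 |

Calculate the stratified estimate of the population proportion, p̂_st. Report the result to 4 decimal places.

p̂_st ≈ 0.4975

N = 11900; stratum weights W_h = N_h/N.
p̂_st = Σ W_h p̂_h = (2000·0.281 + 1850·0.499 + 2650·0.870 + 2650·0.489 + 2750·0.303)/11900 = 0.49746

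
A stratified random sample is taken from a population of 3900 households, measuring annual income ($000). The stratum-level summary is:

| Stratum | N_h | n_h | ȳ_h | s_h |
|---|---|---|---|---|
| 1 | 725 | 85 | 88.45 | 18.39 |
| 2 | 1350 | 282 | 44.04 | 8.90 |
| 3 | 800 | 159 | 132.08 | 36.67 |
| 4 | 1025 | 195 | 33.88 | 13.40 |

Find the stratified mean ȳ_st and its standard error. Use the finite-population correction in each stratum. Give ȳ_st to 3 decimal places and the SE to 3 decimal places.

ȳ_st = Σ W_h ȳ_h = (725·88.45 + 1350·44.04 + 800·132.08 + 1025·33.88)/3900 = 67.68494
V̂(ȳ_st) = Σ W_h² (1 − n_h/N_h) s_h²/n_h, with W_h = N_h/N and N = 3900:
  stratum 1: (725/3900)²·(1 − 85/725)·18.39²/85 = 0.121376
  stratum 2: (1350/3900)²·(1 − 282/1350)·8.90²/282 = 0.026626
  stratum 3: (800/3900)²·(1 − 159/800)·36.67²/159 = 0.28513
  stratum 4: (1025/3900)²·(1 − 195/1025)·13.40²/195 = 0.0515048
V̂(ȳ_st) = 0.484637
SE(ȳ_st) = √0.484637 = 0.696159

ȳ_st ≈ 67.685, SE ≈ 0.696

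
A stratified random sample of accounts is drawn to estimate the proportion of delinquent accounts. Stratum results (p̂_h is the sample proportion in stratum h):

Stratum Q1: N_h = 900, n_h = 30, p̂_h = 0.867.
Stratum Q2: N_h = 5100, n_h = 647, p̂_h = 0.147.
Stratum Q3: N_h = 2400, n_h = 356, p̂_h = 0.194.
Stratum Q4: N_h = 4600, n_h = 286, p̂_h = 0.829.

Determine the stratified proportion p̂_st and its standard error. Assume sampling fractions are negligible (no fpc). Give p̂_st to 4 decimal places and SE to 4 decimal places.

p̂_st ≈ 0.4468, SE ≈ 0.0112

N = 13000; stratum weights W_h = N_h/N.
p̂_st = Σ W_h p̂_h = (900·0.867 + 5100·0.147 + 2400·0.194 + 4600·0.829)/13000 = 0.44685
V̂(p̂_st) = Σ W_h² p̂_h(1−p̂_h)/(n_h−1):
  stratum Q1: (900/13000)²·0.867·0.133/29 = 1.90577e-05
  stratum Q2: (5100/13000)²·0.147·0.853/646 = 2.98736e-05
  stratum Q3: (2400/13000)²·0.194·0.806/355 = 1.50122e-05
  stratum Q4: (4600/13000)²·0.829·0.171/285 = 6.2278e-05
V̂(p̂_st) = 0.000126222; SE = √V̂ = 0.0112348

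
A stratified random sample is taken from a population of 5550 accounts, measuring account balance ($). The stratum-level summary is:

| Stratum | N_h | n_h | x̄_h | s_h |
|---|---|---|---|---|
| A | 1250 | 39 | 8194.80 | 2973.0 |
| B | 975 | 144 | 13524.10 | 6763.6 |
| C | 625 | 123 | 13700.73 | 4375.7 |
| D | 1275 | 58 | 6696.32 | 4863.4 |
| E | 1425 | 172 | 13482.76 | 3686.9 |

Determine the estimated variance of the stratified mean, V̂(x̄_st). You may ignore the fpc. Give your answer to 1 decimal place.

V̂(x̄_st) = Σ W_h² s_h²/n_h, with W_h = N_h/N and N = 5550:
  stratum A: (1250/5550)²·2973.0²/39 = 11496.3
  stratum B: (975/5550)²·6763.6²/144 = 9804.3
  stratum C: (625/5550)²·4375.7²/123 = 1974.08
  stratum D: (1275/5550)²·4863.4²/58 = 21522.2
  stratum E: (1425/5550)²·3686.9²/172 = 5210
V̂(x̄_st) = 50006.9

V̂(x̄_st) ≈ 50006.9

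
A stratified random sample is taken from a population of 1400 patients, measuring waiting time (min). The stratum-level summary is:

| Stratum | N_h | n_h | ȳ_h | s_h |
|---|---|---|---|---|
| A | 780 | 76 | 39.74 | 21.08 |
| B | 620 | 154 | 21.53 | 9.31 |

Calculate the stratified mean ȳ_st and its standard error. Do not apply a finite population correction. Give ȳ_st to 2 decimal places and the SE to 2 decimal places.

ȳ_st ≈ 31.68, SE ≈ 1.39

ȳ_st = Σ W_h ȳ_h = (780·39.74 + 620·21.53)/1400 = 31.67557
V̂(ȳ_st) = Σ W_h² s_h²/n_h, with W_h = N_h/N and N = 1400:
  stratum A: (780/1400)²·21.08²/76 = 1.81493
  stratum B: (620/1400)²·9.31²/154 = 0.110384
V̂(ȳ_st) = 1.92532
SE(ȳ_st) = √1.92532 = 1.38756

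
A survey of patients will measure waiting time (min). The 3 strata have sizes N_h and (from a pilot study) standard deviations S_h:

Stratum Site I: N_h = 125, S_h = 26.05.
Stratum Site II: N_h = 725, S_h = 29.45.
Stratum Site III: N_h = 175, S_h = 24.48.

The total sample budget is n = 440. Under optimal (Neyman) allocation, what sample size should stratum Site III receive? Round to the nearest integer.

65

Neyman allocation: n_h = n · N_h S_h / Σ N_i S_i, with n = 440.
  stratum Site I: N_h·S_h = 125·26.05 = 3256.25
  stratum Site II: N_h·S_h = 725·29.45 = 21351.25
  stratum Site III: N_h·S_h = 175·24.48 = 4284.00
Σ N_h S_h = 28891.50
n for stratum Site III = 440·4284.00/28891.50 = 65.243 → 65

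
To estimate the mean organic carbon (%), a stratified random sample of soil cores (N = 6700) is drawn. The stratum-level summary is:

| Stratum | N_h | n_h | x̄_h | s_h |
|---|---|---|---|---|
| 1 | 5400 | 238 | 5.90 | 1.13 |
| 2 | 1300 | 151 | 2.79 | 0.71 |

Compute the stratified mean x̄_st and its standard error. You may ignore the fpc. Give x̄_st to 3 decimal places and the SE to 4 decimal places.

x̄_st = Σ W_h x̄_h = (5400·5.90 + 1300·2.79)/6700 = 5.29657
V̂(x̄_st) = Σ W_h² s_h²/n_h, with W_h = N_h/N and N = 6700:
  stratum 1: (5400/6700)²·1.13²/238 = 0.00348512
  stratum 2: (1300/6700)²·0.71²/151 = 0.000125683
V̂(x̄_st) = 0.0036108
SE(x̄_st) = √0.0036108 = 0.06009

x̄_st ≈ 5.297, SE ≈ 0.0601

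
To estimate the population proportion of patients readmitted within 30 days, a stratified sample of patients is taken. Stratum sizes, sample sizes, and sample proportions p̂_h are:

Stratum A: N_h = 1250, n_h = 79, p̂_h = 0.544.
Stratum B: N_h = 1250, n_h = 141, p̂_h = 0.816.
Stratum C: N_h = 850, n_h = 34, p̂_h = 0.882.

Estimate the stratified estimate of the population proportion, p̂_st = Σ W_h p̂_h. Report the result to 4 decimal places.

N = 3350; stratum weights W_h = N_h/N.
p̂_st = Σ W_h p̂_h = (1250·0.544 + 1250·0.816 + 850·0.882)/3350 = 0.73125

p̂_st ≈ 0.7313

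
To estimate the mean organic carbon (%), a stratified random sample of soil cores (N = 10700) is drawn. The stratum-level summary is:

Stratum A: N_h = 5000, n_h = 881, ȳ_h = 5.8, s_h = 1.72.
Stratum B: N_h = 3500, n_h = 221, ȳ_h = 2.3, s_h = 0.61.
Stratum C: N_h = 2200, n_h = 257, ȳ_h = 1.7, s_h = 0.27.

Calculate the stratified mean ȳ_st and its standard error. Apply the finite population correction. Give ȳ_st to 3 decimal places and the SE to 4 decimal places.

ȳ_st = Σ W_h ȳ_h = (5000·5.8 + 3500·2.3 + 2200·1.7)/10700 = 3.81215
V̂(ȳ_st) = Σ W_h² (1 − n_h/N_h) s_h²/n_h, with W_h = N_h/N and N = 10700:
  stratum A: (5000/10700)²·(1 − 881/5000)·1.72²/881 = 0.000604053
  stratum B: (3500/10700)²·(1 − 221/3500)·0.61²/221 = 0.000168775
  stratum C: (2200/10700)²·(1 − 257/2200)·0.27²/257 = 1.05906e-05
V̂(ȳ_st) = 0.000783419
SE(ȳ_st) = √0.000783419 = 0.0279896

ȳ_st ≈ 3.812, SE ≈ 0.0280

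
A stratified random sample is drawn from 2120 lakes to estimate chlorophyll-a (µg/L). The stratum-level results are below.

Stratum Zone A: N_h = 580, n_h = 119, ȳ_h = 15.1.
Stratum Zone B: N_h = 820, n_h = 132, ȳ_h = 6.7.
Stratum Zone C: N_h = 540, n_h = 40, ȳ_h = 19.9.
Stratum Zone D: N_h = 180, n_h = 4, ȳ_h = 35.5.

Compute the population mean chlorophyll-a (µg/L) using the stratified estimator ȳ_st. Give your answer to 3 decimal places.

ȳ_st ≈ 14.806

N = Σ N_h = 2120. Stratum weights W_h = N_h/N.
ȳ_st = (580·15.1 + 820·6.7 + 540·19.9 + 180·35.5) / 2120 = 14.80566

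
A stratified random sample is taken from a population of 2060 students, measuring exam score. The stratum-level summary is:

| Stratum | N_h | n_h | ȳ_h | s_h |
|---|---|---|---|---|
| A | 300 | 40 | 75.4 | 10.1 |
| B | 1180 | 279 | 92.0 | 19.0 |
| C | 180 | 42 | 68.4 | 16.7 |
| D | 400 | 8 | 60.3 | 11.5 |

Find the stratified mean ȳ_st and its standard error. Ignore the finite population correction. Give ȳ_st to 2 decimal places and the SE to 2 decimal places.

ȳ_st ≈ 81.37, SE ≈ 1.07

ȳ_st = Σ W_h ȳ_h = (300·75.4 + 1180·92.0 + 180·68.4 + 400·60.3)/2060 = 81.36505
V̂(ȳ_st) = Σ W_h² s_h²/n_h, with W_h = N_h/N and N = 2060:
  stratum A: (300/2060)²·10.1²/40 = 0.0540867
  stratum B: (1180/2060)²·19.0²/279 = 0.424554
  stratum C: (180/2060)²·16.7²/42 = 0.0506984
  stratum D: (400/2060)²·11.5²/8 = 0.623292
V̂(ȳ_st) = 1.15263
SE(ȳ_st) = √1.15263 = 1.07361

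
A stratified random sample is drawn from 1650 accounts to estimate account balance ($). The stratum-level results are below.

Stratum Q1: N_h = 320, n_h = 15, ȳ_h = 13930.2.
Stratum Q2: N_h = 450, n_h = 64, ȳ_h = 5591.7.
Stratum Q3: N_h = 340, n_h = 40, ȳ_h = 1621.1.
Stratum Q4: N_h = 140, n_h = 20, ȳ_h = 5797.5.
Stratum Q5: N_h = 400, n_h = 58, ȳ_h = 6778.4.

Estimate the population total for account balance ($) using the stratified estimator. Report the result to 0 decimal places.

τ̂_st = Σ N_h ȳ_h = 320·13930.2 + 450·5591.7 + 340·1621.1 + 140·5797.5 + 400·6778.4 = 11048113

τ̂_st ≈ 11048113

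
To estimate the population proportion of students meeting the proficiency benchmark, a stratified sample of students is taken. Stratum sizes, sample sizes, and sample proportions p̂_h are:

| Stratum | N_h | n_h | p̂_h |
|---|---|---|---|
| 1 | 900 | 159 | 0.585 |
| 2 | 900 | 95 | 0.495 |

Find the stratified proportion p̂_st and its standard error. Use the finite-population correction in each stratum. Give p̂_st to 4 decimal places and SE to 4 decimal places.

p̂_st ≈ 0.5400, SE ≈ 0.0302

N = 1800; stratum weights W_h = N_h/N.
p̂_st = Σ W_h p̂_h = (900·0.585 + 900·0.495)/1800 = 0.54000
V̂(p̂_st) = Σ W_h² (1 − n_h/N_h) p̂_h(1−p̂_h)/(n_h−1):
  stratum 1: (900/1800)²·(1 − 159/900)·0.585·0.415/158 = 0.000316273
  stratum 2: (900/1800)²·(1 − 95/900)·0.495·0.505/94 = 0.000594651
V̂(p̂_st) = 0.000910924; SE = √V̂ = 0.0301815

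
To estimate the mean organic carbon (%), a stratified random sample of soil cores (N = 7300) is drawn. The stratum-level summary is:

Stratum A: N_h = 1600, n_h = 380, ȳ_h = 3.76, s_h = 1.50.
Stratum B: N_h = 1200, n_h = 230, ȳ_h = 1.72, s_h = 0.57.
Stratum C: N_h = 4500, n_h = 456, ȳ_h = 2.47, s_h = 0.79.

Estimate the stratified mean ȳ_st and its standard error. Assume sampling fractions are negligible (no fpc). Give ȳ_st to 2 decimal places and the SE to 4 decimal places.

ȳ_st ≈ 2.63, SE ≈ 0.0290

ȳ_st = Σ W_h ȳ_h = (1600·3.76 + 1200·1.72 + 4500·2.47)/7300 = 2.62945
V̂(ȳ_st) = Σ W_h² s_h²/n_h, with W_h = N_h/N and N = 7300:
  stratum A: (1600/7300)²·1.50²/380 = 0.000284442
  stratum B: (1200/7300)²·0.57²/230 = 3.81714e-05
  stratum C: (4500/7300)²·0.79²/456 = 0.000520078
V̂(ȳ_st) = 0.000842691
SE(ȳ_st) = √0.000842691 = 0.0290291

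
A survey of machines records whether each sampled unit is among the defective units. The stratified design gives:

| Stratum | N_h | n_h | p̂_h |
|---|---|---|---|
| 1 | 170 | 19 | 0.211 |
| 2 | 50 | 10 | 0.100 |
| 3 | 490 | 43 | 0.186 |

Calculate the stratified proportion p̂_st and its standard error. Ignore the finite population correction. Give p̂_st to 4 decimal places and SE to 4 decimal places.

N = 710; stratum weights W_h = N_h/N.
p̂_st = Σ W_h p̂_h = (170·0.211 + 50·0.100 + 490·0.186)/710 = 0.18593
V̂(p̂_st) = Σ W_h² p̂_h(1−p̂_h)/(n_h−1):
  stratum 1: (170/710)²·0.211·0.789/18 = 0.000530235
  stratum 2: (50/710)²·0.100·0.900/9 = 4.95933e-05
  stratum 3: (490/710)²·0.186·0.814/42 = 0.00171697
V̂(p̂_st) = 0.0022968; SE = √V̂ = 0.047925

p̂_st ≈ 0.1859, SE ≈ 0.0479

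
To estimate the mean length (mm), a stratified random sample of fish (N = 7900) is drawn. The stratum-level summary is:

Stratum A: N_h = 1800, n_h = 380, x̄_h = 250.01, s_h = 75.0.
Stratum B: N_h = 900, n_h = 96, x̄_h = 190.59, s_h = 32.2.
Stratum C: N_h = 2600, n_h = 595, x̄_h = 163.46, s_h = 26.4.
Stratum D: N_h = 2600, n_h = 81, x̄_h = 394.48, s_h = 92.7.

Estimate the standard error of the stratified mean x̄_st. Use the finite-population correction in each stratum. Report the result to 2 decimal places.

SE(x̄_st) ≈ 3.46

V̂(x̄_st) = Σ W_h² (1 − n_h/N_h) s_h²/n_h, with W_h = N_h/N and N = 7900:
  stratum A: (1800/7900)²·(1 − 380/1800)·75.0²/380 = 0.606241
  stratum B: (900/7900)²·(1 − 96/900)·32.2²/96 = 0.125223
  stratum C: (2600/7900)²·(1 − 595/2600)·26.4²/595 = 0.0978418
  stratum D: (2600/7900)²·(1 − 81/2600)·92.7²/81 = 11.1332
V̂(x̄_st) = 11.9626
SE(x̄_st) = √11.9626 = 3.45869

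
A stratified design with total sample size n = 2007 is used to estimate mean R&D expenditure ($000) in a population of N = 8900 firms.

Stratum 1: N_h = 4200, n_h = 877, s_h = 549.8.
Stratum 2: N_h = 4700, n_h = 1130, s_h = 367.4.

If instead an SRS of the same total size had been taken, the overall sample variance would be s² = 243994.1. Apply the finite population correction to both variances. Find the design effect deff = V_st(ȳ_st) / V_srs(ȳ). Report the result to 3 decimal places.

deff ≈ 0.914

V̂(ȳ_st) = Σ W_h² (1 − n_h/N_h) s_h²/n_h, with W_h = N_h/N and N = 8900:
  stratum 1: (4200/8900)²·(1 − 877/4200)·549.8²/877 = 60.7309
  stratum 2: (4700/8900)²·(1 − 1130/4700)·367.4²/1130 = 25.3038
V_st = 86.0347
V_srs = (1 − 2007/8900)·243994.1/2007 = 94.1565
deff = V_st / V_srs = 86.0347/94.1565 = 0.9137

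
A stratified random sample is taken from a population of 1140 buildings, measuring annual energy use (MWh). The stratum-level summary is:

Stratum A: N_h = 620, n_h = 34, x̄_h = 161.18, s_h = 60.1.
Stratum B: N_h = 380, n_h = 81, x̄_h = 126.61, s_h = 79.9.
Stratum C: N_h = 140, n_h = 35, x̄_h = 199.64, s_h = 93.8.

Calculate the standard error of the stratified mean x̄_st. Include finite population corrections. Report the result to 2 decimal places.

V̂(x̄_st) = Σ W_h² (1 − n_h/N_h) s_h²/n_h, with W_h = N_h/N and N = 1140:
  stratum A: (620/1140)²·(1 − 34/620)·60.1²/34 = 29.6995
  stratum B: (380/1140)²·(1 − 81/380)·79.9²/81 = 6.89055
  stratum C: (140/1140)²·(1 − 35/140)·93.8²/35 = 2.84345
V̂(x̄_st) = 39.4335
SE(x̄_st) = √39.4335 = 6.27961

SE(x̄_st) ≈ 6.28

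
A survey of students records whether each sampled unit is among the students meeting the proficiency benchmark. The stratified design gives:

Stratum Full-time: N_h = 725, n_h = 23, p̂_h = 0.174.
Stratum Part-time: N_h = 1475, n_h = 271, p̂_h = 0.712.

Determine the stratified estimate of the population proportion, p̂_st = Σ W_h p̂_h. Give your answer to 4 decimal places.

N = 2200; stratum weights W_h = N_h/N.
p̂_st = Σ W_h p̂_h = (725·0.174 + 1475·0.712)/2200 = 0.53470

p̂_st ≈ 0.5347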